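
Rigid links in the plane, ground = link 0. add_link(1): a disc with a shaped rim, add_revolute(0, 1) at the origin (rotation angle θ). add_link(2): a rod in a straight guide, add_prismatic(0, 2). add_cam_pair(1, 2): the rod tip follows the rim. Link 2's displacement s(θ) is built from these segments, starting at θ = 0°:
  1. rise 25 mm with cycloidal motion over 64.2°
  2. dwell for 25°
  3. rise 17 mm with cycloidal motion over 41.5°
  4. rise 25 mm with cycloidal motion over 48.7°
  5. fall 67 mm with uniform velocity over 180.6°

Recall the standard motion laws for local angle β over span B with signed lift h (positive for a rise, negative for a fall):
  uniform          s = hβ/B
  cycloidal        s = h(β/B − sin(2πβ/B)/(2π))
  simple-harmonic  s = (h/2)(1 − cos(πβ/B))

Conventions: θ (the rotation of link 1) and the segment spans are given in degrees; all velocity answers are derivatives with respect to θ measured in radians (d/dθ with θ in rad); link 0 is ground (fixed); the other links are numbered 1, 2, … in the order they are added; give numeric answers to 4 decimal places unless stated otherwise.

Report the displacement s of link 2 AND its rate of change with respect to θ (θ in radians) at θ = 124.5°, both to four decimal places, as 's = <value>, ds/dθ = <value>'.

segment 1 (0° to 64.2°, cycloidal, h = 25) is passed completely: s = 0.0000 + (25) = 25.0000
segment 2 (64.2° to 89.2°, dwell): s unchanged at 25.0000
θ = 124.5° falls in segment 3 (89.2° to 130.7°, cycloidal, h = 17): β = 124.5 − 89.2 = 35.3°, B = 41.5°; Δs = 17·(0.8506 − sin(2π·0.8506)/(2π)) = 16.6431; s = 25.0000 + 16.6431 = 41.6431
velocity in seg [89.2°–130.7°] (cycloidal), θ in radians: β = 35.3° = 0.6161 rad, B = 41.5° = 0.7243 rad; ds/dθ = (h/B)(1 − cos(2πβ/B)) = (17/0.7243)(1 − cos(2π·0.8506)) = 9.603139 mm/rad

s = 41.6431, ds/dθ = 9.6031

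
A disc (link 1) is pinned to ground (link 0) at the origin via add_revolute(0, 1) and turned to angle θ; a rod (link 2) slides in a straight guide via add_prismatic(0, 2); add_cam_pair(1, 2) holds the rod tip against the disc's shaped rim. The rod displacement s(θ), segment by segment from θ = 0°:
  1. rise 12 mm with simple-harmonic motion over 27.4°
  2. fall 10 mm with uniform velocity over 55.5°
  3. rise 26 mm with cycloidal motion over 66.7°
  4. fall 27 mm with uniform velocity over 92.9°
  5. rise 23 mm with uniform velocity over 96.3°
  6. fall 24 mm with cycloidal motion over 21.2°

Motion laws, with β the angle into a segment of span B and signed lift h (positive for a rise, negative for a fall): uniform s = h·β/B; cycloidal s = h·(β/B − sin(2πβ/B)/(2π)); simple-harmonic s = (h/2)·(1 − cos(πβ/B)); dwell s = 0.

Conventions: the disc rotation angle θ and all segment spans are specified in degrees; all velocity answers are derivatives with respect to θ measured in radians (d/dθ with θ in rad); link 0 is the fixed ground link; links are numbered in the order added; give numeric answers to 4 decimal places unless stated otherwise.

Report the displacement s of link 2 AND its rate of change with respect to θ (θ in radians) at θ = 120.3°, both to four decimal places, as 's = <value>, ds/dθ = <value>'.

segment 1 (0° to 27.4°, simple-harmonic, h = 12) is passed completely: s = 0.0000 + (12) = 12.0000
segment 2 (27.4° to 82.9°, uniform, h = -10) is passed completely: s = 12.0000 + (-10) = 2.0000
θ = 120.3° falls in segment 3 (82.9° to 149.6°, cycloidal, h = 26): β = 120.3 − 82.9 = 37.4°, B = 66.7°; Δs = 26·(0.5607 − sin(2π·0.5607)/(2π)) = 16.1194; s = 2.0000 + 16.1194 = 18.1194
velocity in seg [82.9°–149.6°] (cycloidal), θ in radians: β = 37.4° = 0.6528 rad, B = 66.7° = 1.1641 rad; ds/dθ = (h/B)(1 − cos(2πβ/B)) = (26/1.1641)(1 − cos(2π·0.5607)) = 43.062601 mm/rad

s = 18.1194, ds/dθ = 43.0626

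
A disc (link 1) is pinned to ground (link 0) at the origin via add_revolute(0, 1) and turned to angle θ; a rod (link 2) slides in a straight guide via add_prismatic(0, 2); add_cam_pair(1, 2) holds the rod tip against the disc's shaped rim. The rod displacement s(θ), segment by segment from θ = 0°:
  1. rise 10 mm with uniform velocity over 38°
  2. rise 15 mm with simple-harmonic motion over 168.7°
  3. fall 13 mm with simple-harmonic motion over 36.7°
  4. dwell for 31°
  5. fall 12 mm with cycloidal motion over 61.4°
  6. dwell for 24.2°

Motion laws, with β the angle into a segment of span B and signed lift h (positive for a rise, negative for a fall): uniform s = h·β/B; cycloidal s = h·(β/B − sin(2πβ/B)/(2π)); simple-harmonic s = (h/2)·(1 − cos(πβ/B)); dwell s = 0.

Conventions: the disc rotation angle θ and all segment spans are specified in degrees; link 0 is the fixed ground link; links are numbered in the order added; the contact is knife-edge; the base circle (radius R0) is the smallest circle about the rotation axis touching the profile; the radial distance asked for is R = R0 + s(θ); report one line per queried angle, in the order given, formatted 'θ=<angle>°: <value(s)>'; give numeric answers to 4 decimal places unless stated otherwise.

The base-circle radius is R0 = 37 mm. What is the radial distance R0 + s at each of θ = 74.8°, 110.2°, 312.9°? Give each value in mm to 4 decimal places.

segment 1 (0° to 38°, uniform, h = 10) is passed completely: s = 0.0000 + (10) = 10.0000
θ = 74.8° falls in segment 2 (38° to 206.7°, simple-harmonic, h = 15): β = 74.8 − 38 = 36.8°, B = 168.7°; Δs = 15/2·(1 − cos(π·0.2181)) = 1.6933; s = 10.0000 + 1.6933 = 11.6933
θ = 110.2° falls in segment 2 (38° to 206.7°, simple-harmonic, h = 15): β = 110.2 − 38 = 72.2°, B = 168.7°; Δs = 15/2·(1 − cos(π·0.4280)) = 5.8175; s = 10.0000 + 5.8175 = 15.8175
segment 2 (38° to 206.7°, simple-harmonic, h = 15) is passed completely: s = 10.0000 + (15) = 25.0000
segment 3 (206.7° to 243.4°, simple-harmonic, h = -13) is passed completely: s = 25.0000 + (-13) = 12.0000
segment 4 (243.4° to 274.4°, dwell): s unchanged at 12.0000
θ = 312.9° falls in segment 5 (274.4° to 335.8°, cycloidal, h = -12): β = 312.9 − 274.4 = 38.5°, B = 61.4°; Δs = -12·(0.6270 − sin(2π·0.6270)/(2π)) = -8.8921; s = 12.0000 − 8.8921 = 3.1079
θ=74.8°: R = R0 + s = 37 + 11.6933 = 48.6933
θ=110.2°: R = R0 + s = 37 + 15.8175 = 52.8175
θ=312.9°: R = R0 + s = 37 + 3.1079 = 40.1079

θ=74.8°: 48.6933
θ=110.2°: 52.8175
θ=312.9°: 40.1079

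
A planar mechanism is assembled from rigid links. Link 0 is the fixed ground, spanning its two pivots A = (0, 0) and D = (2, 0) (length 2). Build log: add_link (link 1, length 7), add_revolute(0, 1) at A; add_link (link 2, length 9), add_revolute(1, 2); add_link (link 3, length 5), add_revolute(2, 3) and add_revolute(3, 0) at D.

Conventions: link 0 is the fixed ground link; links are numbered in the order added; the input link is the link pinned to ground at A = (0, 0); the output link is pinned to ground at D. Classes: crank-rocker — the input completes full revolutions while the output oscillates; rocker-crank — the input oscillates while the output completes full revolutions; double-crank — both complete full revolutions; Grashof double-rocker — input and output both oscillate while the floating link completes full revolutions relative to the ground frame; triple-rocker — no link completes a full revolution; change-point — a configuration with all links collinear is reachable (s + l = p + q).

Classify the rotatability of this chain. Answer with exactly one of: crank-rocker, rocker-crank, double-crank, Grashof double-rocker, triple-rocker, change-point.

lengths: ground=2, input=7, coupler=9, output=5
sorted: s=2 (shortest), l=9 (longest), p+q=12
s + l = 11 vs p + q = 12
s + l < p + q (Grashof) with shortest = ground link → double-crank

double-crank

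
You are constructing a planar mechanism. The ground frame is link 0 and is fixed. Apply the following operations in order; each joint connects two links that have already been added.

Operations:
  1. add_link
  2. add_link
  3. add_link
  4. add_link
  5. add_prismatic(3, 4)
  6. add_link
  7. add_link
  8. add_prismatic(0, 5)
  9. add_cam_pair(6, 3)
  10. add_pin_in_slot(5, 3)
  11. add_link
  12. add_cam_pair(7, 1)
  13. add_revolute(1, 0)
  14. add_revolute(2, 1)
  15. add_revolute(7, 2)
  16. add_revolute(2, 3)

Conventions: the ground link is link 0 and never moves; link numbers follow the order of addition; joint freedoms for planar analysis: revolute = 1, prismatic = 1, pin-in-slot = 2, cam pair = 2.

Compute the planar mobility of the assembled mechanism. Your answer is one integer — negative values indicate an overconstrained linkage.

L=1 J1=0 J2=0
add link → L=2 J1=0 J2=0
add link → L=3 J1=0 J2=0
add link → L=4 J1=0 J2=0
add link → L=5 J1=0 J2=0
P@3,4 dof=1 J1 → L=5 J1=1 J2=0
add link → L=6 J1=1 J2=0
add link → L=7 J1=1 J2=0
P@0,5 dof=1 J1 → L=7 J1=2 J2=0
C@6,3 dof=2 J2 → L=7 J1=2 J2=1
PS@5,3 dof=2 J2 → L=7 J1=2 J2=2
add link → L=8 J1=2 J2=2
C@7,1 dof=2 J2 → L=8 J1=2 J2=3
R@1,0 dof=1 J1 → L=8 J1=3 J2=3
R@2,1 dof=1 J1 → L=8 J1=4 J2=3
R@7,2 dof=1 J1 → L=8 J1=5 J2=3
R@2,3 dof=1 J1 → L=8 J1=6 J2=3
M=3(L−1)−2J1−J2=3·7−2·6−3=6

M = 6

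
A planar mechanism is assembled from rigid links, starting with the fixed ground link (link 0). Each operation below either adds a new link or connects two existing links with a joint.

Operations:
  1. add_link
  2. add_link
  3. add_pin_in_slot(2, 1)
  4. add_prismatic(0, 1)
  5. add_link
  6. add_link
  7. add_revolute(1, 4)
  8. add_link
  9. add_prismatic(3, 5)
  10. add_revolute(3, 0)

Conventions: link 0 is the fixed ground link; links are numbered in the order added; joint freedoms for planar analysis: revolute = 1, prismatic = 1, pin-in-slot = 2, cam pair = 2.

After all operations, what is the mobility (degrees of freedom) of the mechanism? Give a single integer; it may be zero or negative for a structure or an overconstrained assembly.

ground; <1,0,0>
#1 <2,0,0>
#2 <3,0,0>
PS:2↔1 J2 <3,0,1>
P:0↔1 J1 <3,1,1>
#3 <4,1,1>
#4 <5,1,1>
R:1↔4 J1 <5,2,1>
#5 <6,2,1>
P:3↔5 J1 <6,3,1>
R:3↔0 J1 <6,4,1>
3×5 − 2×4 − 1×1 = 6

M = 6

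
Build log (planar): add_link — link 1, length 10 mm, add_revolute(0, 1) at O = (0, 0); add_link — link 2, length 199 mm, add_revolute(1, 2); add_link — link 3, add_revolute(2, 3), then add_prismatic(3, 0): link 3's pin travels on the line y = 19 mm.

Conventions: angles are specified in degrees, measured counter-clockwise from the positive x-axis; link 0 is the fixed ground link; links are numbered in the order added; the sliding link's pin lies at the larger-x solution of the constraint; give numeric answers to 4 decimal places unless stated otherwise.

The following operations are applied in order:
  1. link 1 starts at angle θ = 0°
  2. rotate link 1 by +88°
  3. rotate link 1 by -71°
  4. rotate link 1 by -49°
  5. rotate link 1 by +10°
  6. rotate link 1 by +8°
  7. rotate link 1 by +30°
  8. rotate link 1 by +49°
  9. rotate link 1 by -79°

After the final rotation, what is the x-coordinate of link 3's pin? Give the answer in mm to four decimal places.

geometry: r = 10 mm, L = 199 mm, e = 19 mm; θ starts at 0°
rotate link 1 by +88°: θ ← 0° +88° = 88°
rotate link 1 by -71°: θ ← 88° -71° = 17°
rotate link 1 by -49°: θ ← 17° -49° = -32°
rotate link 1 by +10°: θ ← -32° +10° = -22°
rotate link 1 by +8°: θ ← -22° +8° = -14°
rotate link 1 by +30°: θ ← -14° +30° = 16°
rotate link 1 by +49°: θ ← 16° +49° = 65°
rotate link 1 by -79°: θ ← 65° -79° = -14°
crank pin P = (r cos θ, r sin θ) = (9.702957, -2.419219)
h = r sin θ − e = -2.419219 − 19 = -21.419219
x = r cos θ + √(L² − h²) = 9.702957 + 197.843921 = 207.546878

207.5469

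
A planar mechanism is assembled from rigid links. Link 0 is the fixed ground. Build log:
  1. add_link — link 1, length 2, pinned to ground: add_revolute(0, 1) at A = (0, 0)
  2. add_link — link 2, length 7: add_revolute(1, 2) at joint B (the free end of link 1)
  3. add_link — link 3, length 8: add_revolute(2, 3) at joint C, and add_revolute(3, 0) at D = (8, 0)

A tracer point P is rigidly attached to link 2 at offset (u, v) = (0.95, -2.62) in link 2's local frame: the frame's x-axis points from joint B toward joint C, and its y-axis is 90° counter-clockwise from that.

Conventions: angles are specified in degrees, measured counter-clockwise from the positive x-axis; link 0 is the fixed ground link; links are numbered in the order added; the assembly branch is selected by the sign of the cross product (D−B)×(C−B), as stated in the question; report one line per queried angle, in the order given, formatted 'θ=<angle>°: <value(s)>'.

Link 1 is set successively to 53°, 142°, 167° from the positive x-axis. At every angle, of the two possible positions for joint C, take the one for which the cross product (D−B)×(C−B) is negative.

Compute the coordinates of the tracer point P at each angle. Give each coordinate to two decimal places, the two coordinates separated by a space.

A=(0,0), D=(8.00,0)
θ=53°: B = A + 2.00·(cos53°, sin53°) = (1.2036, 1.5973)
θ=53°: |BD| = 6.9815
θ=53°: circle(B,7.00) ∩ circle(D,8.00): a=2.4165, h=6.5697
θ=53°:   candidates: C₊=(5.0591,7.4398) cross=45.866; C₋=(2.0530,-5.3510) cross=-45.866
θ=53°:   branch - wants cross < 0 → take C=(2.0530,-5.3510) (cross=-45.866)
θ=53°: ex = (C−B)/|BC| = (0.1213,-0.9926); ey = (0.9926,0.1213)
θ=53°: P = B + 0.95·ex + -2.62·ey = (-1.2817,0.3364)
θ=142°: B = A + 2.00·(cos142°, sin142°) = (-1.5760, 1.2313)
θ=142°: |BD| = 9.6549
θ=142°: circle(B,7.00) ∩ circle(D,8.00): a=4.0506, h=5.7090
θ=142°:   candidates: C₊=(3.1696,6.3771) cross=55.119; C₋=(1.7134,-4.9476) cross=-55.119
θ=142°:   branch - wants cross < 0 → take C=(1.7134,-4.9476) (cross=-55.119)
θ=142°: ex = (C−B)/|BC| = (0.4699,-0.8827); ey = (0.8827,0.4699)
θ=142°: P = B + 0.95·ex + -2.62·ey = (-3.4423,-0.8384)
θ=167°: B = A + 2.00·(cos167°, sin167°) = (-1.9487, 0.4499)
θ=167°: |BD| = 9.9589
θ=167°: circle(B,7.00) ∩ circle(D,8.00): a=4.2264, h=5.5801
θ=167°:   candidates: C₊=(2.5254,5.8334) cross=55.572; C₋=(2.0212,-5.3155) cross=-55.572
θ=167°:   branch - wants cross < 0 → take C=(2.0212,-5.3155) (cross=-55.572)
θ=167°: ex = (C−B)/|BC| = (0.5671,-0.8236); ey = (0.8236,0.5671)
θ=167°: P = B + 0.95·ex + -2.62·ey = (-3.5679,-1.8184)

θ=53°: -1.28 0.34
θ=142°: -3.44 -0.84
θ=167°: -3.57 -1.82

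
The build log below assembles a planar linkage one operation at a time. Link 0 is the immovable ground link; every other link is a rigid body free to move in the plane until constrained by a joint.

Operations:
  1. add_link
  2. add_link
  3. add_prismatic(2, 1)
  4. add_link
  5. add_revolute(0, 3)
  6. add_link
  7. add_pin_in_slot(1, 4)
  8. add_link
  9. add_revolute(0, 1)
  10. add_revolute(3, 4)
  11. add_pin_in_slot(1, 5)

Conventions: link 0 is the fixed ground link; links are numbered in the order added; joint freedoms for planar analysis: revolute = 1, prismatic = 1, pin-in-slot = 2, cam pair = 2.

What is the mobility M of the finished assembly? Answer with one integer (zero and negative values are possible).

link 0 = ground. State L|J1|J2 = 1|0|0
+link1  2|0|0
+link2  3|0|0
P(2,1) f=1→J1  3|1|0
+link3  4|1|0
R(0,3) f=1→J1  4|2|0
+link4  5|2|0
PS(1,4) f=2→J2  5|2|1
+link5  6|2|1
R(0,1) f=1→J1  6|3|1
R(3,4) f=1→J1  6|4|1
PS(1,5) f=2→J2  6|4|2
M = 3(6−1)−2·4−2 = 15−8−2 = 5

M = 5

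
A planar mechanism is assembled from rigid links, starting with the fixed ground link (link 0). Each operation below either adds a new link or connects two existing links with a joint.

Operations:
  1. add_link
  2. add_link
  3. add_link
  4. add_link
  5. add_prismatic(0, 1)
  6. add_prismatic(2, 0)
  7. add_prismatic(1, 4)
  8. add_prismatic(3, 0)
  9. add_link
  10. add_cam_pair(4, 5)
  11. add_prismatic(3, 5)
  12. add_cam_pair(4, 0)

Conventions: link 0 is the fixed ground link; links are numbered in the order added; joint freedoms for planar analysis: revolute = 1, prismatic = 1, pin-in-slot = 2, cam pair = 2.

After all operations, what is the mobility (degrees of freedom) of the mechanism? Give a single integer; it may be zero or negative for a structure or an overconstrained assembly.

(L,J1,J2)=(1,0,0); link0 fixed
link1: (2,0,0)
link2: (3,0,0)
link3: (4,0,0)
link4: (5,0,0)
P 0-1 [J1]: (5,1,0)
P 2-0 [J1]: (5,2,0)
P 1-4 [J1]: (5,3,0)
P 3-0 [J1]: (5,4,0)
link5: (6,4,0)
C 4-5 [J2]: (6,4,1)
P 3-5 [J1]: (6,5,1)
C 4-0 [J2]: (6,5,2)
Grübler: 3·5 − 2·5 − 2 = 3

M = 3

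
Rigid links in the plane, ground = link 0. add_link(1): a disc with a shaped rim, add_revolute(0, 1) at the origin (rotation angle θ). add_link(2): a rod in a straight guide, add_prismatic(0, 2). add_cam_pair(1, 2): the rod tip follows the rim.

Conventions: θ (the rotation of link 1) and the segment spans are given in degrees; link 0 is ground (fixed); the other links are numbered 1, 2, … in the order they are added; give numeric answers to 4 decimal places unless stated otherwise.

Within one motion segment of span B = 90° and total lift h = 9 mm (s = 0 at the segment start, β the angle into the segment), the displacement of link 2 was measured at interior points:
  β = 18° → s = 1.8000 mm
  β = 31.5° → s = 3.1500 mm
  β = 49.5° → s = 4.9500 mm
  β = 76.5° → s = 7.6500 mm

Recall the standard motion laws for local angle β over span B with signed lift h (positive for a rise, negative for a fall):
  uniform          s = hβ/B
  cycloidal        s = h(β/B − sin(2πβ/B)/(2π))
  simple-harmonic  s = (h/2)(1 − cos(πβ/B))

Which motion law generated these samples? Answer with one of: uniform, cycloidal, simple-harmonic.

candidates at β/B = r: uniform s = h·r (linear in β); cycloidal s = h·(r − sin(2πr)/(2π)); simple-harmonic s = (h/2)(1 − cos(πr))
β=18°: printed 1.8000 | uniform 1.8000, cycloidal 0.4377, simple-harmonic 0.8594
β=31.5°: printed 3.1500 | uniform 3.1500, cycloidal 1.9912, simple-harmonic 2.4570
β=49.5°: printed 4.9500 | uniform 4.9500, cycloidal 5.3926, simple-harmonic 5.2040
β=76.5°: printed 7.6500 | uniform 7.6500, cycloidal 8.8088, simple-harmonic 8.5095
only one law matches every sample → uniform

uniform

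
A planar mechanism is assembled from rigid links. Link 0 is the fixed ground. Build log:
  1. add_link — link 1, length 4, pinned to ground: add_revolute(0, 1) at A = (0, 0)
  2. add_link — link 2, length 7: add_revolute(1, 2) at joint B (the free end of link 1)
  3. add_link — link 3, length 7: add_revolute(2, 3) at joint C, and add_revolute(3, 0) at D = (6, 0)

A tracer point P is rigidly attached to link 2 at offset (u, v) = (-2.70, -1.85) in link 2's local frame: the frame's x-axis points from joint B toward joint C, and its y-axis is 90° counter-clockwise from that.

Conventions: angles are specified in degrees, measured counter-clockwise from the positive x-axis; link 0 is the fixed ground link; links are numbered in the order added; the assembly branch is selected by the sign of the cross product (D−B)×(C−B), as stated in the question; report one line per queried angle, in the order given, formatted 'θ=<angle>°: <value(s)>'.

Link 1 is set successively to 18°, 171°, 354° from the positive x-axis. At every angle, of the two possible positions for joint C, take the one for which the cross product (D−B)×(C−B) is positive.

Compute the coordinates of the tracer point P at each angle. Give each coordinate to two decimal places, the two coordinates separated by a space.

A=(0,0), D=(6.00,0)
θ=18°: B = A + 4.00·(cos18°, sin18°) = (3.8042, 1.2361)
θ=18°: |BD| = 2.5198
θ=18°: circle(B,7.00) ∩ circle(D,7.00): a=1.2599, h=6.8857
θ=18°:   candidates: C₊=(8.2799,6.6183) cross=17.350; C₋=(1.5244,-5.3823) cross=-17.350
θ=18°:   branch + wants cross > 0 → take C=(8.2799,6.6183) (cross=17.350)
θ=18°: ex = (C−B)/|BC| = (0.6394,0.7689); ey = (-0.7689,0.6394)
θ=18°: P = B + -2.70·ex + -1.85·ey = (3.5004,-2.0228)
θ=171°: B = A + 4.00·(cos171°, sin171°) = (-3.9508, 0.6257)
θ=171°: |BD| = 9.9704
θ=171°: circle(B,7.00) ∩ circle(D,7.00): a=4.9852, h=4.9140
θ=171°:   candidates: C₊=(1.3330,5.2172) cross=48.995; C₋=(0.7162,-4.5915) cross=-48.995
θ=171°:   branch + wants cross > 0 → take C=(1.3330,5.2172) (cross=48.995)
θ=171°: ex = (C−B)/|BC| = (0.7548,0.6559); ey = (-0.6559,0.7548)
θ=171°: P = B + -2.70·ex + -1.85·ey = (-4.7753,-2.5417)
θ=354°: B = A + 4.00·(cos354°, sin354°) = (3.9781, -0.4181)
θ=354°: |BD| = 2.0647
θ=354°: circle(B,7.00) ∩ circle(D,7.00): a=1.0323, h=6.9235
θ=354°:   candidates: C₊=(3.5870,6.5710) cross=14.295; C₋=(6.3911,-6.9891) cross=-14.295
θ=354°:   branch + wants cross > 0 → take C=(3.5870,6.5710) (cross=14.295)
θ=354°: ex = (C−B)/|BC| = (-0.0559,0.9984); ey = (-0.9984,-0.0559)
θ=354°: P = B + -2.70·ex + -1.85·ey = (5.9760,-3.0105)

θ=18°: 3.50 -2.02
θ=171°: -4.78 -2.54
θ=354°: 5.98 -3.01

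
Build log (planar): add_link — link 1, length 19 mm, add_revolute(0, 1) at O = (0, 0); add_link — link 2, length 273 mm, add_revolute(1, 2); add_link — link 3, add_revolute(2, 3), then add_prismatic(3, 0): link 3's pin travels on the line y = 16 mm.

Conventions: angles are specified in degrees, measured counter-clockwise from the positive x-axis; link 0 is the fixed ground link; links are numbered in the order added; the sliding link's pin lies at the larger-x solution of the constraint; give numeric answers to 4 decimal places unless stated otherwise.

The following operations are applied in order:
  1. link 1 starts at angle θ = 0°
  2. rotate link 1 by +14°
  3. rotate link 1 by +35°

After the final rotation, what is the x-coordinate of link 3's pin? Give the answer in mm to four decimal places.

geometry: r = 19 mm, L = 273 mm, e = 16 mm; θ starts at 0°
rotate link 1 by +14°: θ ← 0° +14° = 14°
rotate link 1 by +35°: θ ← 14° +35° = 49°
crank pin P = (r cos θ, r sin θ) = (12.465122, 14.339482)
h = r sin θ − e = 14.339482 − 16 = -1.660518
x = r cos θ + √(L² − h²) = 12.465122 + 272.994950 = 285.460071

285.4601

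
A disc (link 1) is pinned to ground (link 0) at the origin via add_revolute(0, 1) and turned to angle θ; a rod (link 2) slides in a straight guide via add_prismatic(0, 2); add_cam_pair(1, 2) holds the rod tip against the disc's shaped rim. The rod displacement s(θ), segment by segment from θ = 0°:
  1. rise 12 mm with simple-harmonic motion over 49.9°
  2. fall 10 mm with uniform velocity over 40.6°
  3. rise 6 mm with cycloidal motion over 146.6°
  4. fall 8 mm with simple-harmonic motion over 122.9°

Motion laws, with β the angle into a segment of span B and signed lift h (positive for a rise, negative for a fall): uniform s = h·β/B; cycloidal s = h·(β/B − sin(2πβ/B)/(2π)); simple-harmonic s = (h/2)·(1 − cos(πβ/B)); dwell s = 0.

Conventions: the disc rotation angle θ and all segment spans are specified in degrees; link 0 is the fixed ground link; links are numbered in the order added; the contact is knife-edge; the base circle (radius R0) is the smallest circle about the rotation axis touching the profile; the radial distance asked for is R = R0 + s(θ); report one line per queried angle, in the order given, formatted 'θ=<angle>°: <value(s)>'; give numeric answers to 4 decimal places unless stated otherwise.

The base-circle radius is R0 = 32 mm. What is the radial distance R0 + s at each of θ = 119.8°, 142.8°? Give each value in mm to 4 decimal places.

segment 1 (0° to 49.9°, simple-harmonic, h = 12) is passed completely: s = 0.0000 + (12) = 12.0000
segment 2 (49.9° to 90.5°, uniform, h = -10) is passed completely: s = 12.0000 + (-10) = 2.0000
θ = 119.8° falls in segment 3 (90.5° to 237.1°, cycloidal, h = 6): β = 119.8 − 90.5 = 29.3°, B = 146.6°; Δs = 6·(0.1999 − sin(2π·0.1999)/(2π)) = 0.2912; s = 2.0000 + 0.2912 = 2.2912
θ = 142.8° falls in segment 3 (90.5° to 237.1°, cycloidal, h = 6): β = 142.8 − 90.5 = 52.3°, B = 146.6°; Δs = 6·(0.3568 − sin(2π·0.3568)/(2π)) = 1.3925; s = 2.0000 + 1.3925 = 3.3925
θ=119.8°: R = R0 + s = 32 + 2.2912 = 34.2912
θ=142.8°: R = R0 + s = 32 + 3.3925 = 35.3925

θ=119.8°: 34.2912
θ=142.8°: 35.3925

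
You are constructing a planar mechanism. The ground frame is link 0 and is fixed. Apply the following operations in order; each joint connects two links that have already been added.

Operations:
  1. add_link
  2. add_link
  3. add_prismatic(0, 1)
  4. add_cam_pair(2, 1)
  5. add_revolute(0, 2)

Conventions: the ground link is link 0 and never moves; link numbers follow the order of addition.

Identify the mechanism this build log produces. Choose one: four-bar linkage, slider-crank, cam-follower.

links: 3 (incl. ground); joints: 1 revolute, 1 prismatic, 1 higher (cam) pair, forming one closed loop
3 links, revolute + prismatic + higher pair in one loop → cam-follower

cam-follower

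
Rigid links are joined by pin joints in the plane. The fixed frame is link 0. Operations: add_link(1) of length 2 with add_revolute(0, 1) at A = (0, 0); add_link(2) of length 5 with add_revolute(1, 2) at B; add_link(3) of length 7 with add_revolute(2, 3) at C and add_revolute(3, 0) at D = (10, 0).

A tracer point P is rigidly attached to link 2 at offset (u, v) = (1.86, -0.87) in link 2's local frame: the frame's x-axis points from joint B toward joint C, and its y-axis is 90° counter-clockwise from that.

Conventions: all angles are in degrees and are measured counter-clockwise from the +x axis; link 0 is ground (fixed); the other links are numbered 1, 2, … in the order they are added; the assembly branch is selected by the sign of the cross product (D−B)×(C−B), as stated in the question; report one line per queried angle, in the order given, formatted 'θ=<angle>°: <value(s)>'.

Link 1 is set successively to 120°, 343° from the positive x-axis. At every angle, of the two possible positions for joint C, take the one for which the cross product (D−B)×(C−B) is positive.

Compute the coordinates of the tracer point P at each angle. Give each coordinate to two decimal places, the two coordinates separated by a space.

A=(0,0), D=(10.00,0)
θ=120°: B = A + 2.00·(cos120°, sin120°) = (-1.0000, 1.7321)
θ=120°: |BD| = 11.1355
θ=120°: circle(B,5.00) ∩ circle(D,7.00): a=4.4901, h=2.1997
θ=120°:   candidates: C₊=(3.7776,3.2066) cross=24.495; C₋=(3.0933,-1.1393) cross=-24.495
θ=120°:   branch + wants cross > 0 → take C=(3.7776,3.2066) (cross=24.495)
θ=120°: ex = (C−B)/|BC| = (0.9555,0.2949); ey = (-0.2949,0.9555)
θ=120°: P = B + 1.86·ex + -0.87·ey = (1.0338,1.4493)
θ=343°: B = A + 2.00·(cos343°, sin343°) = (1.9126, -0.5847)
θ=343°: |BD| = 8.1085
θ=343°: circle(B,5.00) ∩ circle(D,7.00): a=2.5743, h=4.2864
θ=343°:   candidates: C₊=(4.1711,3.8761) cross=34.756; C₋=(4.7893,-4.6743) cross=-34.756
θ=343°:   branch + wants cross > 0 → take C=(4.1711,3.8761) (cross=34.756)
θ=343°: ex = (C−B)/|BC| = (0.4517,0.8922); ey = (-0.8922,0.4517)
θ=343°: P = B + 1.86·ex + -0.87·ey = (3.5290,0.6817)

θ=120°: 1.03 1.45
θ=343°: 3.53 0.68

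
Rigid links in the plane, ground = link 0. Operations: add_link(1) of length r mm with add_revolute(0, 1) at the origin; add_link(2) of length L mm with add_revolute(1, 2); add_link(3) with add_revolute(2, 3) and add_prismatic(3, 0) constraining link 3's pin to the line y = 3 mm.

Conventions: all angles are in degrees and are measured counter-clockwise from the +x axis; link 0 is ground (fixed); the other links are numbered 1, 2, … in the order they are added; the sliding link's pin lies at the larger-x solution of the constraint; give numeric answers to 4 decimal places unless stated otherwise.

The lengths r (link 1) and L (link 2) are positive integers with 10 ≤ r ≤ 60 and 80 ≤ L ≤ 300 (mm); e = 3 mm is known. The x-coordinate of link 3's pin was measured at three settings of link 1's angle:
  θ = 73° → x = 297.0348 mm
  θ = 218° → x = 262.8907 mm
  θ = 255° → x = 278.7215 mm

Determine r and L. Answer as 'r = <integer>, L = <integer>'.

constraint per measurement: (x − r cos θ)² + (r sin θ − e)² = L²
subtracting the θ₁ and θ₂ equations cancels the r² and L² terms:
r = (x₁² − x₂²) / (2[(x₁cos θ₁ + e sin θ₁) − (x₂cos θ₂ + e sin θ₂)]) = 32.0000 → r = 32
L² = (x₁ − r cos θ₁)² + (r sin θ₁ − e)² = 83521.0094 → L = 289.0000 → L = 289
check at θ₃=255°: x = 278.7215 (printed 278.7215) ✓

r = 32, L = 289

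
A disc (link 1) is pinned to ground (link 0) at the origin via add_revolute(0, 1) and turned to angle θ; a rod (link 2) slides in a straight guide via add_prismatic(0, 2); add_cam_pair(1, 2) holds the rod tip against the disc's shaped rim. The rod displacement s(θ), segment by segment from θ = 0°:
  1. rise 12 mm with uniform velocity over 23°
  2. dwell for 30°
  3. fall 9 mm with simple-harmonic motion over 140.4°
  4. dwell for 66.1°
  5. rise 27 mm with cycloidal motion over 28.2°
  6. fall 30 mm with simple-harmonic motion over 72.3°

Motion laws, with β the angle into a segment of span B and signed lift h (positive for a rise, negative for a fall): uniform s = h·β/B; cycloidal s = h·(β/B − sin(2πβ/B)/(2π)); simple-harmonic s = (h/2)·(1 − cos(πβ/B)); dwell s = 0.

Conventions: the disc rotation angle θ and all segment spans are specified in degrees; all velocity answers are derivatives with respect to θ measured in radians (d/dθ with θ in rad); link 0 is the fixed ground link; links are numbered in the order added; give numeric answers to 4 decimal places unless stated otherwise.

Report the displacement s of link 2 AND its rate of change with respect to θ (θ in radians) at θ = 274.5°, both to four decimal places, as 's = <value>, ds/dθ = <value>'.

segment 1 (0° to 23°, uniform, h = 12) is passed completely: s = 0.0000 + (12) = 12.0000
segment 2 (23° to 53°, dwell): s unchanged at 12.0000
segment 3 (53° to 193.4°, simple-harmonic, h = -9) is passed completely: s = 12.0000 + (-9) = 3.0000
segment 4 (193.4° to 259.5°, dwell): s unchanged at 3.0000
θ = 274.5° falls in segment 5 (259.5° to 287.7°, cycloidal, h = 27): β = 274.5 − 259.5 = 15°, B = 28.2°; Δs = 27·(0.5319 − sin(2π·0.5319)/(2π)) = 15.2176; s = 3.0000 + 15.2176 = 18.2176
velocity in seg [259.5°–287.7°] (cycloidal), θ in radians: β = 15° = 0.2618 rad, B = 28.2° = 0.4922 rad; ds/dθ = (h/B)(1 − cos(2πβ/B)) = (27/0.4922)(1 − cos(2π·0.5319)) = 108.616068 mm/rad

s = 18.2176, ds/dθ = 108.6161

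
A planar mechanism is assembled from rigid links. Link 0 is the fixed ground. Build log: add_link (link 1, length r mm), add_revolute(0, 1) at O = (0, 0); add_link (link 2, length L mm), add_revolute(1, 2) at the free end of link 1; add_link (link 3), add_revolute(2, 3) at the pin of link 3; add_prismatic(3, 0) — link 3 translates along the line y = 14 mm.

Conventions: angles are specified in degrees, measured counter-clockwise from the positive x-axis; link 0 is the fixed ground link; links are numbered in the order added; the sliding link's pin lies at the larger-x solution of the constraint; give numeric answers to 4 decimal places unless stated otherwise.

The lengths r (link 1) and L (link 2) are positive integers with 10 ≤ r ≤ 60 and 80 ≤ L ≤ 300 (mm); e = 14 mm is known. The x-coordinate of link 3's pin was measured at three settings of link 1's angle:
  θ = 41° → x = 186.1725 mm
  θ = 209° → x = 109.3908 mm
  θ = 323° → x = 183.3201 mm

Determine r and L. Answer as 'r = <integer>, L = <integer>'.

constraint per measurement: (x − r cos θ)² + (r sin θ − e)² = L²
subtracting the θ₁ and θ₂ equations cancels the r² and L² terms:
r = (x₁² − x₂²) / (2[(x₁cos θ₁ + e sin θ₁) − (x₂cos θ₂ + e sin θ₂)]) = 45.0000 → r = 45
L² = (x₁ − r cos θ₁)² + (r sin θ₁ − e)² = 23409.0101 → L = 153.0000 → L = 153
check at θ₃=323°: x = 183.3201 (printed 183.3201) ✓

r = 45, L = 153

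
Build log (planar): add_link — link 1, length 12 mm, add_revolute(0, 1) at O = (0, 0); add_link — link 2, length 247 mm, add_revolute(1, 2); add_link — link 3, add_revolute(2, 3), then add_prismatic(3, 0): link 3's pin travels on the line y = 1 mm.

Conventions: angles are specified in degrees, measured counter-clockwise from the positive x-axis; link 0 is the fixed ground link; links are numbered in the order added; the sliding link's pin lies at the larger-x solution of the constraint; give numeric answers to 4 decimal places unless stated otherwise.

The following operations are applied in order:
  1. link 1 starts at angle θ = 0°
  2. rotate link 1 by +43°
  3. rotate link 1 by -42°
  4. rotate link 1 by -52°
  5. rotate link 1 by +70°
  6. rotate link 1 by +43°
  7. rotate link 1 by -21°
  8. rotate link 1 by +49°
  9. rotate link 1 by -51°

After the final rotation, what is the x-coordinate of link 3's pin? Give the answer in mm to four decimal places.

geometry: r = 12 mm, L = 247 mm, e = 1 mm; θ starts at 0°
rotate link 1 by +43°: θ ← 0° +43° = 43°
rotate link 1 by -42°: θ ← 43° -42° = 1°
rotate link 1 by -52°: θ ← 1° -52° = -51°
rotate link 1 by +70°: θ ← -51° +70° = 19°
rotate link 1 by +43°: θ ← 19° +43° = 62°
rotate link 1 by -21°: θ ← 62° -21° = 41°
rotate link 1 by +49°: θ ← 41° +49° = 90°
rotate link 1 by -51°: θ ← 90° -51° = 39°
crank pin P = (r cos θ, r sin θ) = (9.325752, 7.551845)
h = r sin θ − e = 7.551845 − 1 = 6.551845
x = r cos θ + √(L² − h²) = 9.325752 + 246.913089 = 256.238840

256.2388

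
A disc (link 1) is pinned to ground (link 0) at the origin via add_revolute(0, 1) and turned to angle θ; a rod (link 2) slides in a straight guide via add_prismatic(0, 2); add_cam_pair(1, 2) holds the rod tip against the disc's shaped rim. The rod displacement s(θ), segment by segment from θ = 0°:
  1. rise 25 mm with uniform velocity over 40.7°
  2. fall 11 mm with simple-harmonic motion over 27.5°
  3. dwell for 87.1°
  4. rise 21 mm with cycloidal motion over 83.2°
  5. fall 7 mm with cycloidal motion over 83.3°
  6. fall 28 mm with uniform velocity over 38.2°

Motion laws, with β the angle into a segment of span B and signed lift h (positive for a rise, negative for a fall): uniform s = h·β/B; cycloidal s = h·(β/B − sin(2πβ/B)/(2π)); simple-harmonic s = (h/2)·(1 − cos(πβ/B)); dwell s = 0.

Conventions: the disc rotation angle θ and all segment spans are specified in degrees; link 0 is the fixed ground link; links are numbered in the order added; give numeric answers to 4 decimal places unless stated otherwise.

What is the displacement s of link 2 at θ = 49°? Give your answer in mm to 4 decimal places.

segment 1 (0° to 40.7°, uniform, h = 25) is passed completely: s = 0.0000 + (25) = 25.0000
θ = 49° falls in segment 2 (40.7° to 68.2°, simple-harmonic, h = -11): β = 49 − 40.7 = 8.3°, B = 27.5°; Δs = -11/2·(1 − cos(π·0.3018)) = -2.2926; s = 25.0000 − 2.2926 = 22.7074

22.7074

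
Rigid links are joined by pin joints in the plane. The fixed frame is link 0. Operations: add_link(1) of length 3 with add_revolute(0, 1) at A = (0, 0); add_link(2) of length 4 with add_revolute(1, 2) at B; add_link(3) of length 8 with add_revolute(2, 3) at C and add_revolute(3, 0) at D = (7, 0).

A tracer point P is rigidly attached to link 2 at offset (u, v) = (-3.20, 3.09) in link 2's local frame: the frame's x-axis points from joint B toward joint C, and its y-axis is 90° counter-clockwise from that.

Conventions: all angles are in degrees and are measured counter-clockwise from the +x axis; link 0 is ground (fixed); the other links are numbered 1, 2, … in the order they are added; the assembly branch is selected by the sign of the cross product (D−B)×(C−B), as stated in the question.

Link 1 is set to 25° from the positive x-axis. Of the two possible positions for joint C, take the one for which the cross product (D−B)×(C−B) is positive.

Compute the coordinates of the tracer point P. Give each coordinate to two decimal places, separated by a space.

A=(0,0), D=(7.00,0)
B = A + 3.00·(cos25°, sin25°) = (2.7189, 1.2679)
|BD| = 4.4649
circle(B,4.00) ∩ circle(D,8.00): a=-3.1429, h=2.4744
  candidates: C₊=(0.4081,4.5328) cross=11.048; C₋=(-0.9972,-0.2122) cross=-11.048
  branch + wants cross > 0 → take C=(0.4081,4.5328) (cross=11.048)
ex = (C−B)/|BC| = (-0.5777,0.8162); ey = (-0.8162,-0.5777)
P = B + -3.20·ex + 3.09·ey = (2.0454,-3.1292)

2.05 -3.13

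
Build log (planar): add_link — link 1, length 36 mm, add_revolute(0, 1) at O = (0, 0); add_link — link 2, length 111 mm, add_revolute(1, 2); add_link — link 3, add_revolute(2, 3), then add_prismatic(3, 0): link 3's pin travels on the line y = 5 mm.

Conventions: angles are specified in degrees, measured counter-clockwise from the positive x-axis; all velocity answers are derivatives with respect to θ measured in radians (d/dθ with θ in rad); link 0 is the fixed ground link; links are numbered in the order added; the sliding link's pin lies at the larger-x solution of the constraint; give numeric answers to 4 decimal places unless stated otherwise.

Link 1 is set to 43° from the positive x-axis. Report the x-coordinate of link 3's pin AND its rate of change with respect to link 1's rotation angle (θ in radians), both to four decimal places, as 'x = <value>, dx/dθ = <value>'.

geometry: r = 36 mm, L = 111 mm, e = 5 mm
crank pin P = (r cos θ, r sin θ) = (26.328733, 24.551941)
h = r sin θ − e = 24.551941 − 5 = 19.551941
x = r cos θ + √(L² − h²) = 26.328733 + 109.264457 = 135.593190
dx/dθ = −r sin θ − h·r cos θ/√(L² − h²) (θ in radians; h = 19.551941) = -29.263243

x = 135.5932, dx/dθ = -29.2632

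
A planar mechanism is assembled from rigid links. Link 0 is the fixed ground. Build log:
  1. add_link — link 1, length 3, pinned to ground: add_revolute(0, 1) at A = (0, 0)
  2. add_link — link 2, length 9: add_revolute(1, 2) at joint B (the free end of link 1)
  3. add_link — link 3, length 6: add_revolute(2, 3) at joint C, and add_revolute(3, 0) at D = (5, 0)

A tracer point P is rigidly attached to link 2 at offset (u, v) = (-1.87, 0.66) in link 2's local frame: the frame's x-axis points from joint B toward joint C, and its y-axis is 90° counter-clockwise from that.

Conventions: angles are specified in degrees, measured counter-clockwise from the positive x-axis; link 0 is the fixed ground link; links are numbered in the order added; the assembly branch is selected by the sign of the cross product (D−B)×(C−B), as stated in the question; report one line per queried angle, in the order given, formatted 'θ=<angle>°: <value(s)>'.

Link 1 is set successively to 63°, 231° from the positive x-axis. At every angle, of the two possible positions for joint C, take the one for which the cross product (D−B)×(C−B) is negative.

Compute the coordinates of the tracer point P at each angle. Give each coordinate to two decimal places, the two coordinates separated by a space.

A=(0,0), D=(5.00,0)
θ=63°: B = A + 3.00·(cos63°, sin63°) = (1.3620, 2.6730)
θ=63°: |BD| = 4.5145
θ=63°: circle(B,9.00) ∩ circle(D,6.00): a=7.2412, h=5.3446
θ=63°:   candidates: C₊=(10.3620,2.6925) cross=24.128; C₋=(4.0328,-5.9215) cross=-24.128
θ=63°:   branch - wants cross < 0 → take C=(4.0328,-5.9215) (cross=-24.128)
θ=63°: ex = (C−B)/|BC| = (0.2968,-0.9550); ey = (0.9550,0.2968)
θ=63°: P = B + -1.87·ex + 0.66·ey = (1.4373,4.6546)
θ=231°: B = A + 3.00·(cos231°, sin231°) = (-1.8880, -2.3314)
θ=231°: |BD| = 7.2718
θ=231°: circle(B,9.00) ∩ circle(D,6.00): a=6.7300, h=5.9755
θ=231°:   candidates: C₊=(2.5710,5.4863) cross=43.453; C₋=(6.4026,-5.8338) cross=-43.453
θ=231°:   branch - wants cross < 0 → take C=(6.4026,-5.8338) (cross=-43.453)
θ=231°: ex = (C−B)/|BC| = (0.9212,-0.3891); ey = (0.3891,0.9212)
θ=231°: P = B + -1.87·ex + 0.66·ey = (-3.3537,-0.9958)

θ=63°: 1.44 4.65
θ=231°: -3.35 -1.00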